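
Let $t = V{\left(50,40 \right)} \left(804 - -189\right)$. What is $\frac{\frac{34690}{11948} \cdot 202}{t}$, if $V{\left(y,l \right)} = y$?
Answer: $\frac{350369}{29660910} \approx 0.011812$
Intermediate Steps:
$t = 49650$ ($t = 50 \left(804 - -189\right) = 50 \left(804 + 189\right) = 50 \cdot 993 = 49650$)
$\frac{\frac{34690}{11948} \cdot 202}{t} = \frac{\frac{34690}{11948} \cdot 202}{49650} = 34690 \cdot \frac{1}{11948} \cdot 202 \cdot \frac{1}{49650} = \frac{17345}{5974} \cdot 202 \cdot \frac{1}{49650} = \frac{1751845}{2987} \cdot \frac{1}{49650} = \frac{350369}{29660910}$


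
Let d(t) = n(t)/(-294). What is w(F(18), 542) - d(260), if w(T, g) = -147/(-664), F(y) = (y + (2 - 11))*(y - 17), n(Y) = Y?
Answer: 107929/97608 ≈ 1.1057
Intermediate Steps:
d(t) = -t/294 (d(t) = t/(-294) = t*(-1/294) = -t/294)
F(y) = (-17 + y)*(-9 + y) (F(y) = (y - 9)*(-17 + y) = (-9 + y)*(-17 + y) = (-17 + y)*(-9 + y))
w(T, g) = 147/664 (w(T, g) = -147*(-1/664) = 147/664)
w(F(18), 542) - d(260) = 147/664 - (-1)*260/294 = 147/664 - 1*(-130/147) = 147/664 + 130/147 = 107929/97608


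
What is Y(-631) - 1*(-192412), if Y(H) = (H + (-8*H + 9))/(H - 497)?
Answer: 108518155/564 ≈ 1.9241e+5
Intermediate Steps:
Y(H) = (9 - 7*H)/(-497 + H) (Y(H) = (H + (9 - 8*H))/(-497 + H) = (9 - 7*H)/(-497 + H))
Y(-631) - 1*(-192412) = (9 - 7*(-631))/(-497 - 631) - 1*(-192412) = (9 + 4417)/(-1128) + 192412 = -1/1128*4426 + 192412 = -2213/564 + 192412 = 108518155/564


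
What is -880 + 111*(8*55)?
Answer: 47960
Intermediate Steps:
-880 + 111*(8*55) = -880 + 111*440 = -880 + 48840 = 47960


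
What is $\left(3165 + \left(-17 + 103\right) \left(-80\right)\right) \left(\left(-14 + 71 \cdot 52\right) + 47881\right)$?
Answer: $-191541685$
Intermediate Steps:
$\left(3165 + \left(-17 + 103\right) \left(-80\right)\right) \left(\left(-14 + 71 \cdot 52\right) + 47881\right) = \left(3165 + 86 \left(-80\right)\right) \left(\left(-14 + 3692\right) + 47881\right) = \left(3165 - 6880\right) \left(3678 + 47881\right) = \left(-3715\right) 51559 = -191541685$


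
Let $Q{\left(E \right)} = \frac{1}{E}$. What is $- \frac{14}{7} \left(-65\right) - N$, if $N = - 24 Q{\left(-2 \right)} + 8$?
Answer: $110$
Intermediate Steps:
$N = 20$ ($N = - \frac{24}{-2} + 8 = \left(-24\right) \left(- \frac{1}{2}\right) + 8 = 12 + 8 = 20$)
$- \frac{14}{7} \left(-65\right) - N = - \frac{14}{7} \left(-65\right) - 20 = \left(-14\right) \frac{1}{7} \left(-65\right) - 20 = \left(-2\right) \left(-65\right) - 20 = 130 - 20 = 110$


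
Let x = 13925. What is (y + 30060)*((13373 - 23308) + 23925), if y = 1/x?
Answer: 1171202231798/2785 ≈ 4.2054e+8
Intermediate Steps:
y = 1/13925 ≈ 7.1813e-5
(y + 30060)*((13373 - 23308) + 23925) = (1/13925 + 30060)*((13373 - 23308) + 23925) = 418585501*(-9935 + 23925)/13925 = (418585501/13925)*13990 = 1171202231798/2785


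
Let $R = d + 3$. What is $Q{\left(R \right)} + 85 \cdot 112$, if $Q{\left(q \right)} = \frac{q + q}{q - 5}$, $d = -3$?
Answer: $9520$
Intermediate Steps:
$R = 0$ ($R = -3 + 3 = 0$)
$Q{\left(q \right)} = \frac{2 q}{-5 + q}$
$Q{\left(R \right)} + 85 \cdot 112 = 2 \cdot 0 \frac{1}{-5 + 0} + 85 \cdot 112 = 2 \cdot 0 \frac{1}{-5} + 9520 = 2 \cdot 0 \left(- \frac{1}{5}\right) + 9520 = 0 + 9520 = 9520$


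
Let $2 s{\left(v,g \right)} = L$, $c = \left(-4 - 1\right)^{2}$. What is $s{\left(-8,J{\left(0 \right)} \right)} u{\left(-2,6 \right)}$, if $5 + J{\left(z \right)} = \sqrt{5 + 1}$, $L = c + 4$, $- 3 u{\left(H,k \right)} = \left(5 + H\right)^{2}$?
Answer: $- \frac{87}{2} \approx -43.5$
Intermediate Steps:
$u{\left(H,k \right)} = - \frac{\left(5 + H\right)^{2}}{3}$
$c = 25$ ($c = \left(-5\right)^{2} = 25$)
$L = 29$ ($L = 25 + 4 = 29$)
$J{\left(z \right)} = -5 + \sqrt{6}$ ($J{\left(z \right)} = -5 + \sqrt{5 + 1} = -5 + \sqrt{6}$)
$s{\left(v,g \right)} = \frac{29}{2}$ ($s{\left(v,g \right)} = \frac{1}{2} \cdot 29 = \frac{29}{2}$)
$s{\left(-8,J{\left(0 \right)} \right)} u{\left(-2,6 \right)} = \frac{29 \left(- \frac{\left(5 - 2\right)^{2}}{3}\right)}{2} = \frac{29 \left(- \frac{3^{2}}{3}\right)}{2} = \frac{29 \left(\left(- \frac{1}{3}\right) 9\right)}{2} = \frac{29}{2} \left(-3\right) = - \frac{87}{2}$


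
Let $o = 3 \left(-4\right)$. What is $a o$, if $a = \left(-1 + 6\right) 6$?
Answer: $-360$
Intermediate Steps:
$o = -12$
$a = 30$ ($a = 5 \cdot 6 = 30$)
$a o = 30 \left(-12\right) = -360$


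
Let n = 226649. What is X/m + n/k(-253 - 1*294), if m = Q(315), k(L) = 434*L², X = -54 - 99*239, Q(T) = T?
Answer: -9776128217/129856706 ≈ -75.284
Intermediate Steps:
X = -23715 (X = -54 - 23661 = -23715)
m = 315
X/m + n/k(-253 - 1*294) = -23715/315 + 226649/((434*(-253 - 1*294)²)) = -23715*1/315 + 226649/((434*(-253 - 294)²)) = -527/7 + 226649/((434*(-547)²)) = -527/7 + 226649/((434*299209)) = -527/7 + 226649/129856706 = -9776128217/129856706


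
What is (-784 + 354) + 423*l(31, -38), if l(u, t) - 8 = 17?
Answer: 10145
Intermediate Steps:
l(u, t) = 25 (l(u, t) = 8 + 17 = 25)
(-784 + 354) + 423*l(31, -38) = (-784 + 354) + 423*25 = -430 + 10575 = 10145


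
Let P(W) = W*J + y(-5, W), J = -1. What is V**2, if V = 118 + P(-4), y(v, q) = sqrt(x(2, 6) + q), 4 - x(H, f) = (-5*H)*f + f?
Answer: 14938 + 732*sqrt(6) ≈ 16731.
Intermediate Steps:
x(H, f) = 4 - f + 5*H*f (x(H, f) = 4 - ((-5*H)*f + f) = 4 - (-5*H*f + f) = 4 - (f - 5*H*f) = 4 + (-f + 5*H*f) = 4 - f + 5*H*f)
y(v, q) = sqrt(58 + q) (y(v, q) = sqrt((4 - 1*6 + 5*2*6) + q) = sqrt((4 - 6 + 60) + q) = sqrt(58 + q))
P(W) = sqrt(58 + W) - W (P(W) = W*(-1) + sqrt(58 + W) = -W + sqrt(58 + W) = sqrt(58 + W) - W)
V = 122 + 3*sqrt(6) (V = 118 + (sqrt(58 - 4) - 1*(-4)) = 118 + (sqrt(54) + 4) = 118 + (3*sqrt(6) + 4) = 118 + (4 + 3*sqrt(6)) = 122 + 3*sqrt(6) ≈ 129.35)
V**2 = (122 + 3*sqrt(6))**2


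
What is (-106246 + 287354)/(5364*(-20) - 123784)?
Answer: -45277/57766 ≈ -0.78380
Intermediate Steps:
(-106246 + 287354)/(5364*(-20) - 123784) = 181108/(-107280 - 123784) = 181108/(-231064) = 181108*(-1/231064) = -45277/57766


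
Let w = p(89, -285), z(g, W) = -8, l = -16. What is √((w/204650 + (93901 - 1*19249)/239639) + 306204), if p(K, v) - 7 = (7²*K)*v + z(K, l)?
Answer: √7364464667464834706467321/4904212135 ≈ 553.35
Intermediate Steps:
p(K, v) = -1 + 49*K*v (p(K, v) = 7 + ((7²*K)*v - 8) = 7 + ((49*K)*v - 8) = 7 + (49*K*v - 8) = 7 + (-8 + 49*K*v) = -1 + 49*K*v)
w = -1242886 (w = -1 + 49*89*(-285) = -1 - 1242885 = -1242886)
√((w/204650 + (93901 - 1*19249)/239639) + 306204) = √((-1242886/204650 + (93901 - 1*19249)/239639) + 306204) = √((-1242886*1/204650 + (93901 - 19249)*(1/239639)) + 306204) = √((-621443/102325 + 74652*(1/239639)) + 306204) = √((-621443/102325 + 74652/239639) + 306204) = √(-141283213177/24521060675 + 306204) = √(7508305579714523/24521060675) = √7364464667464834706467321/4904212135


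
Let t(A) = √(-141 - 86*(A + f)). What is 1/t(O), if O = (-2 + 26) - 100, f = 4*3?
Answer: √5363/5363 ≈ 0.013655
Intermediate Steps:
f = 12
O = -76 (O = 24 - 100 = -76)
t(A) = √(-1173 - 86*A) (t(A) = √(-141 - 86*(A + 12)) = √(-141 - 86*(12 + A)) = √(-141 + (-1032 - 86*A)) = √(-1173 - 86*A))
1/t(O) = 1/(√(-1173 - 86*(-76))) = 1/(√(-1173 + 6536)) = 1/(√5363) = √5363/5363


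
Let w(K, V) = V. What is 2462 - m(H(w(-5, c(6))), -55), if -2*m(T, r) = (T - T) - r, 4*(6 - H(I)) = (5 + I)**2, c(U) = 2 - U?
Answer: 4979/2 ≈ 2489.5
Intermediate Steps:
H(I) = 6 - (5 + I)**2/4
m(T, r) = r/2 (m(T, r) = -((T - T) - r)/2 = -(0 - r)/2 = -(-1)*r/2 = r/2)
2462 - m(H(w(-5, c(6))), -55) = 2462 - (-55)/2 = 2462 - 1*(-55/2) = 2462 + 55/2 = 4979/2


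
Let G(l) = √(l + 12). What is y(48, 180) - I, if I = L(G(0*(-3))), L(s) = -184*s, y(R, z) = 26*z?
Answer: 4680 + 368*√3 ≈ 5317.4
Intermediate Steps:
G(l) = √(12 + l)
I = -368*√3 (I = -184*√(12 + 0*(-3)) = -184*√(12 + 0) = -368*√3 ≈ -637.39)
y(48, 180) - I = 26*180 - (-368)*√3 = 4680 + 368*√3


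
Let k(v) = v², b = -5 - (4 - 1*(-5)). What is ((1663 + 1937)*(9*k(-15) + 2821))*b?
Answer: -244238400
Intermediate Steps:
b = -14 (b = -5 - (4 + 5) = -5 - 1*9 = -5 - 9 = -14)
((1663 + 1937)*(9*k(-15) + 2821))*b = ((1663 + 1937)*(9*(-15)² + 2821))*(-14) = (3600*(9*225 + 2821))*(-14) = (3600*(2025 + 2821))*(-14) = (3600*4846)*(-14) = 17445600*(-14) = -244238400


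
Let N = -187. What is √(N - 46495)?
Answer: I*√46682 ≈ 216.06*I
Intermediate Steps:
√(N - 46495) = √(-187 - 46495) = √(-46682) = I*√46682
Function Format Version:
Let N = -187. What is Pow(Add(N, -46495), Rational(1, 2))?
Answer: Mul(I, Pow(46682, Rational(1, 2))) ≈ Mul(216.06, I)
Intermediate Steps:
Pow(Add(N, -46495), Rational(1, 2)) = Pow(Add(-187, -46495), Rational(1, 2)) = Pow(-46682, Rational(1, 2)) = Mul(I, Pow(46682, Rational(1, 2)))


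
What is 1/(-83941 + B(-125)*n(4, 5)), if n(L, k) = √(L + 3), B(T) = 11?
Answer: -7631/640553694 - √7/640553694 ≈ -1.1917e-5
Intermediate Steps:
n(L, k) = √(3 + L)
1/(-83941 + B(-125)*n(4, 5)) = 1/(-83941 + 11*√(3 + 4)) = 1/(-83941 + 11*√7)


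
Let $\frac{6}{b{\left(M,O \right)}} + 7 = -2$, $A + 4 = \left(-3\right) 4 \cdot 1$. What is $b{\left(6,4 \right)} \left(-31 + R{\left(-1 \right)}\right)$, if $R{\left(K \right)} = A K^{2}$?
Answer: $\frac{94}{3} \approx 31.333$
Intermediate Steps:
$A = -16$ ($A = -4 + \left(-3\right) 4 \cdot 1 = -4 - 12 = -16$)
$b{\left(M,O \right)} = - \frac{2}{3}$ ($b{\left(M,O \right)} = \frac{6}{-7 - 2} = \frac{6}{-9} = 6 \left(- \frac{1}{9}\right) = - \frac{2}{3}$)
$R{\left(K \right)} = - 16 K^{2}$
$b{\left(6,4 \right)} \left(-31 + R{\left(-1 \right)}\right) = - \frac{2 \left(-31 - 16 \left(-1\right)^{2}\right)}{3} = - \frac{2 \left(-31 - 16\right)}{3} = \left(- \frac{2}{3}\right) \left(-47\right) = \frac{94}{3}$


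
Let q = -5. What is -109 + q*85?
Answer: -534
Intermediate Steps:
-109 + q*85 = -109 - 5*85 = -109 - 425 = -534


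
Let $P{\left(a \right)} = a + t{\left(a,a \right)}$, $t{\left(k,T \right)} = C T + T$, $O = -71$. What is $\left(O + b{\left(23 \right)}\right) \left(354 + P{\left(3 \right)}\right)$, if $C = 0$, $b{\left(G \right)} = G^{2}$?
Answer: $164880$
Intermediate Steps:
$t{\left(k,T \right)} = T$ ($t{\left(k,T \right)} = 0 T + T = 0 + T = T$)
$P{\left(a \right)} = 2 a$ ($P{\left(a \right)} = a + a = 2 a$)
$\left(O + b{\left(23 \right)}\right) \left(354 + P{\left(3 \right)}\right) = \left(-71 + 23^{2}\right) \left(354 + 2 \cdot 3\right) = \left(-71 + 529\right) \left(354 + 6\right) = 458 \cdot 360 = 164880$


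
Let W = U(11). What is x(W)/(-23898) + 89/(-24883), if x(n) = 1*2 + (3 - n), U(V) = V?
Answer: -329604/99108989 ≈ -0.0033257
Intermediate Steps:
W = 11
x(n) = 5 - n (x(n) = 2 + (3 - n) = 5 - n)
x(W)/(-23898) + 89/(-24883) = (5 - 1*11)/(-23898) + 89/(-24883) = (5 - 11)*(-1/23898) + 89*(-1/24883) = -6*(-1/23898) - 89/24883 = 1/3983 - 89/24883 = -329604/99108989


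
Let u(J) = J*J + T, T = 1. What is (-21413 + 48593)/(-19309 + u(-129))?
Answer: -9060/889 ≈ -10.191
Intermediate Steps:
u(J) = 1 + J**2 (u(J) = J*J + 1 = J**2 + 1 = 1 + J**2)
(-21413 + 48593)/(-19309 + u(-129)) = (-21413 + 48593)/(-19309 + (1 + (-129)**2)) = 27180/(-19309 + (1 + 16641)) = 27180/(-19309 + 16642) = 27180/(-2667) = 27180*(-1/2667) = -9060/889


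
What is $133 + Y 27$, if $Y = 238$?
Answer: $6559$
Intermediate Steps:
$133 + Y 27 = 133 + 238 \cdot 27 = 133 + 6426 = 6559$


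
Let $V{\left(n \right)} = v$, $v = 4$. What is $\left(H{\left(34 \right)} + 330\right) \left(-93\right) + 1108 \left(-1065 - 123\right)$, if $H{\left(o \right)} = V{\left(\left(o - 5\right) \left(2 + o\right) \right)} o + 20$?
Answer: $-1361502$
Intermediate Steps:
$V{\left(n \right)} = 4$
$H{\left(o \right)} = 20 + 4 o$ ($H{\left(o \right)} = 4 o + 20 = 20 + 4 o$)
$\left(H{\left(34 \right)} + 330\right) \left(-93\right) + 1108 \left(-1065 - 123\right) = \left(\left(20 + 4 \cdot 34\right) + 330\right) \left(-93\right) + 1108 \left(-1065 - 123\right) = \left(\left(20 + 136\right) + 330\right) \left(-93\right) + 1108 \left(-1188\right) = \left(156 + 330\right) \left(-93\right) - 1316304 = 486 \left(-93\right) - 1316304 = -45198 - 1316304 = -1361502$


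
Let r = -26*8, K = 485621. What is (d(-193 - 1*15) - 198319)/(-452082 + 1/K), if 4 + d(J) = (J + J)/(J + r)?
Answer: 96309327962/219540512921 ≈ 0.43869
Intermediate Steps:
r = -208
d(J) = -4 + 2*J/(-208 + J) (d(J) = -4 + (J + J)/(J - 208) = -4 + (2*J)/(-208 + J) = -4 + 2*J/(-208 + J))
(d(-193 - 1*15) - 198319)/(-452082 + 1/K) = (2*(416 - (-193 - 1*15))/(-208 + (-193 - 1*15)) - 198319)/(-452082 + 1/485621) = (2*(416 - (-193 - 15))/(-208 + (-193 - 15)) - 198319)/(-452082 + 1/485621) = (2*(416 - 1*(-208))/(-208 - 208) - 198319)/(-219540512921/485621) = (2*(416 + 208)/(-416) - 198319)*(-485621/219540512921) = (2*(-1/416)*624 - 198319)*(-485621/219540512921) = (-3 - 198319)*(-485621/219540512921) = -198322*(-485621/219540512921) = 96309327962/219540512921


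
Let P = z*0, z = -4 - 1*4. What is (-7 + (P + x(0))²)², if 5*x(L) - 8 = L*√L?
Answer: 12321/625 ≈ 19.714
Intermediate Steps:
z = -8 (z = -4 - 4 = -8)
x(L) = 8/5 + L^(3/2)/5 (x(L) = 8/5 + (L*√L)/5 = 8/5 + L^(3/2)/5)
P = 0 (P = -8*0 = 0)
(-7 + (P + x(0))²)² = (-7 + (0 + (8/5 + 0^(3/2)/5))²)² = (-7 + (0 + (8/5 + (⅕)*0))²)² = (-7 + (0 + (8/5 + 0))²)² = (-7 + (0 + 8/5)²)² = (-7 + (8/5)²)² = (-7 + 64/25)² = (-111/25)² = 12321/625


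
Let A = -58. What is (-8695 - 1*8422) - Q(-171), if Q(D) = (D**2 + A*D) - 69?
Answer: -56207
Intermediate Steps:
Q(D) = -69 + D**2 - 58*D (Q(D) = (D**2 - 58*D) - 69 = -69 + D**2 - 58*D)
(-8695 - 1*8422) - Q(-171) = (-8695 - 1*8422) - (-69 + (-171)**2 - 58*(-171)) = (-8695 - 8422) - (-69 + 29241 + 9918) = -17117 - 1*39090 = -17117 - 39090 = -56207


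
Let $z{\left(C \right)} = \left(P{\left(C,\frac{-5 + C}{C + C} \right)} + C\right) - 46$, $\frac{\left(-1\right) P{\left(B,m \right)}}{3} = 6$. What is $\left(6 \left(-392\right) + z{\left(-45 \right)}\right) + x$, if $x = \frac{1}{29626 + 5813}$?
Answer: $- \frac{87215378}{35439} \approx -2461.0$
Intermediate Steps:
$x = \frac{1}{35439} \approx 2.8218 \cdot 10^{-5}$
$P{\left(B,m \right)} = -18$ ($P{\left(B,m \right)} = \left(-3\right) 6 = -18$)
$z{\left(C \right)} = -64 + C$ ($z{\left(C \right)} = \left(-18 + C\right) - 46 = -64 + C$)
$\left(6 \left(-392\right) + z{\left(-45 \right)}\right) + x = \left(6 \left(-392\right) - 109\right) + \frac{1}{35439} = \left(-2352 - 109\right) + \frac{1}{35439} = -2461 + \frac{1}{35439} = - \frac{87215378}{35439}$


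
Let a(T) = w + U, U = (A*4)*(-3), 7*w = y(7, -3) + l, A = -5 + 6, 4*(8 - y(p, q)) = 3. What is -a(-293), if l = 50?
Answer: 107/28 ≈ 3.8214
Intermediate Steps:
y(p, q) = 29/4 (y(p, q) = 8 - ¼*3 = 8 - ¾ = 29/4)
A = 1
w = 229/28 (w = (29/4 + 50)/7 = (⅐)*(229/4) = 229/28 ≈ 8.1786)
U = -12 (U = (1*4)*(-3) = 4*(-3) = -12)
a(T) = -107/28 (a(T) = 229/28 - 12 = -107/28)
-a(-293) = -1*(-107/28) = 107/28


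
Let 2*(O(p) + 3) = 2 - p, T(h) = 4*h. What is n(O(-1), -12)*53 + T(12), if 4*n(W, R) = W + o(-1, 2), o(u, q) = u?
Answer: 119/8 ≈ 14.875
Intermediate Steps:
O(p) = -2 - p/2 (O(p) = -3 + (2 - p)/2 = -3 + (1 - p/2) = -2 - p/2)
n(W, R) = -¼ + W/4 (n(W, R) = (W - 1)/4 = (-1 + W)/4 = -¼ + W/4)
n(O(-1), -12)*53 + T(12) = (-¼ + (-2 - ½*(-1))/4)*53 + 4*12 = (-¼ + (-2 + ½)/4)*53 + 48 = (-¼ + (¼)*(-3/2))*53 + 48 = (-¼ - 3/8)*53 + 48 = -5/8*53 + 48 = -265/8 + 48 = 119/8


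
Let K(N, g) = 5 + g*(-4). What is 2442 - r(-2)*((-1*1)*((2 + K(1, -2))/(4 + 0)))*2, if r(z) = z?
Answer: 2427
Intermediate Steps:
K(N, g) = 5 - 4*g
2442 - r(-2)*((-1*1)*((2 + K(1, -2))/(4 + 0)))*2 = 2442 - (-2*(-1*1)*(2 + (5 - 4*(-2)))/(4 + 0))*2 = 2442 - (-(-2)*(2 + (5 + 8))/4)*2 = 2442 - (-(-2)*(2 + 13)*(1/4))*2 = 2442 - (-(-2)*15*(1/4))*2 = 2442 - (-(-2)*15/4)*2 = 2442 - (-2*(-15/4))*2 = 2442 - 15*2/2 = 2442 - 1*15 = 2442 - 15 = 2427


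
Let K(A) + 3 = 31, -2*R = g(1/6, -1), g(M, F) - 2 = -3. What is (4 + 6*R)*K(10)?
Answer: 196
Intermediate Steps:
g(M, F) = -1 (g(M, F) = 2 - 3 = -1)
R = ½ (R = -½*(-1) = ½ ≈ 0.50000)
K(A) = 28 (K(A) = -3 + 31 = 28)
(4 + 6*R)*K(10) = (4 + 6*(½))*28 = (4 + 3)*28 = 7*28 = 196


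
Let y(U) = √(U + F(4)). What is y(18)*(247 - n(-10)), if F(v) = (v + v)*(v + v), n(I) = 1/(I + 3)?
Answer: 1730*√82/7 ≈ 2238.0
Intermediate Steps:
n(I) = 1/(3 + I)
F(v) = 4*v² (F(v) = (2*v)*(2*v) = 4*v²)
y(U) = √(64 + U) (y(U) = √(U + 4*4²) = √(U + 4*16) = √(U + 64) = √(64 + U))
y(18)*(247 - n(-10)) = √(64 + 18)*(247 - 1/(3 - 10)) = √82*(247 - 1/(-7)) = √82*(247 - 1*(-⅐)) = √82*(247 + ⅐) = √82*(1730/7) = 1730*√82/7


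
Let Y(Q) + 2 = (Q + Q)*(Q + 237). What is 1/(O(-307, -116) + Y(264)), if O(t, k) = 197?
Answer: 1/264723 ≈ 3.7775e-6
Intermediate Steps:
Y(Q) = -2 + 2*Q*(237 + Q) (Y(Q) = -2 + (Q + Q)*(Q + 237) = -2 + (2*Q)*(237 + Q) = -2 + 2*Q*(237 + Q))
1/(O(-307, -116) + Y(264)) = 1/(197 + (-2 + 2*264² + 474*264)) = 1/(197 + (-2 + 2*69696 + 125136)) = 1/(197 + (-2 + 139392 + 125136)) = 1/(197 + 264526) = 1/264723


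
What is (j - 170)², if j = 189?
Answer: 361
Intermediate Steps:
(j - 170)² = (189 - 170)² = 19² = 361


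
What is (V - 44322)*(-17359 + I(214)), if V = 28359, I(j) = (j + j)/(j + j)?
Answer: 277085754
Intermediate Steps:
I(j) = 1 (I(j) = (2*j)/((2*j)) = (2*j)*(1/(2*j)) = 1)
(V - 44322)*(-17359 + I(214)) = (28359 - 44322)*(-17359 + 1) = -15963*(-17358) = 277085754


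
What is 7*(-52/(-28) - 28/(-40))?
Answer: 179/10 ≈ 17.900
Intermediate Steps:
7*(-52/(-28) - 28/(-40)) = 7*(-52*(-1/28) - 28*(-1/40)) = 7*(13/7 + 7/10) = 7*(179/70) = 179/10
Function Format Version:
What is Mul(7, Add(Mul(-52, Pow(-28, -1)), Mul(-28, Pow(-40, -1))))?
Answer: Rational(179, 10) ≈ 17.900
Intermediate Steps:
Mul(7, Add(Mul(-52, Pow(-28, -1)), Mul(-28, Pow(-40, -1)))) = Mul(7, Add(Mul(-52, Rational(-1, 28)), Mul(-28, Rational(-1, 40)))) = Mul(7, Add(Rational(13, 7), Rational(7, 10))) = Mul(7, Rational(179, 70)) = Rational(179, 10)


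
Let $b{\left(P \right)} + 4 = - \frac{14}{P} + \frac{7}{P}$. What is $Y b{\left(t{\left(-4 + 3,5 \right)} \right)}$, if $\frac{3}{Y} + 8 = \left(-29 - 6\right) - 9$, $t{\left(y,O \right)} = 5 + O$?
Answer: $\frac{141}{520} \approx 0.27115$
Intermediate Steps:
$b{\left(P \right)} = -4 - \frac{7}{P}$ ($b{\left(P \right)} = -4 + \left(- \frac{14}{P} + \frac{7}{P}\right) = -4 - \frac{7}{P}$)
$Y = - \frac{3}{52}$ ($Y = \frac{3}{-8 - 44} = \frac{3}{-52} = 3 \left(- \frac{1}{52}\right) = - \frac{3}{52} \approx -0.057692$)
$Y b{\left(t{\left(-4 + 3,5 \right)} \right)} = - \frac{3 \left(-4 - \frac{7}{5 + 5}\right)}{52} = - \frac{3 \left(-4 - \frac{7}{10}\right)}{52} = \left(- \frac{3}{52}\right) \left(- \frac{47}{10}\right) = \frac{141}{520}$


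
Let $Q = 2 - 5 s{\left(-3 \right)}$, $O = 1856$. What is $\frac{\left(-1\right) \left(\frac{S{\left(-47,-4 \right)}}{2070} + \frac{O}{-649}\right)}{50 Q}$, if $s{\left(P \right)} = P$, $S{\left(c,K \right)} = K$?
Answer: $\frac{56537}{16792875} \approx 0.0033667$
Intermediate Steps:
$Q = 17$ ($Q = 2 - -15 = 2 + 15 = 17$)
$\frac{\left(-1\right) \left(\frac{S{\left(-47,-4 \right)}}{2070} + \frac{O}{-649}\right)}{50 Q} = \frac{\left(-1\right) \left(- \frac{4}{2070} + \frac{1856}{-649}\right)}{50 \cdot 17} = \frac{\left(-1\right) \left(\left(-4\right) \frac{1}{2070} + 1856 \left(- \frac{1}{649}\right)\right)}{850} = - (- \frac{2}{1035} - \frac{1856}{649}) \frac{1}{850} = \left(-1\right) \left(- \frac{1922258}{671715}\right) \frac{1}{850} = \frac{1922258}{671715} \cdot \frac{1}{850} = \frac{56537}{16792875}$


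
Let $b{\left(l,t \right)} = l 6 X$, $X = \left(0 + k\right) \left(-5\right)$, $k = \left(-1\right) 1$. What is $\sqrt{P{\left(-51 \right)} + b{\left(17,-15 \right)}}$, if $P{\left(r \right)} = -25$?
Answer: $\sqrt{485} \approx 22.023$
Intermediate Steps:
$k = -1$
$X = 5$ ($X = \left(0 - 1\right) \left(-5\right) = \left(-1\right) \left(-5\right) = 5$)
$b{\left(l,t \right)} = 30 l$ ($b{\left(l,t \right)} = l 6 \cdot 5 = 6 l 5 = 30 l$)
$\sqrt{P{\left(-51 \right)} + b{\left(17,-15 \right)}} = \sqrt{-25 + 30 \cdot 17} = \sqrt{-25 + 510} = \sqrt{485}$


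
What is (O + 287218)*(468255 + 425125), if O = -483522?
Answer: -175374067520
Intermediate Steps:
(O + 287218)*(468255 + 425125) = (-483522 + 287218)*(468255 + 425125) = -196304*893380 = -175374067520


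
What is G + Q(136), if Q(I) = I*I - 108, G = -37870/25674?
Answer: 236027821/12837 ≈ 18387.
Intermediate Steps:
G = -18935/12837 (G = -37870*1/25674 = -18935/12837 ≈ -1.4750)
Q(I) = -108 + I² (Q(I) = I² - 108 = -108 + I²)
G + Q(136) = -18935/12837 + (-108 + 136²) = -18935/12837 + (-108 + 18496) = -18935/12837 + 18388 = 236027821/12837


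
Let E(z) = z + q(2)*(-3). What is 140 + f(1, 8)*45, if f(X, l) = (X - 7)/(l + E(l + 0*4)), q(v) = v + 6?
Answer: 695/4 ≈ 173.75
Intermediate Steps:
q(v) = 6 + v
E(z) = -24 + z (E(z) = z + (6 + 2)*(-3) = z + 8*(-3) = z - 24 = -24 + z)
f(X, l) = (-7 + X)/(-24 + 2*l) (f(X, l) = (X - 7)/(l + (-24 + (l + 0*4))) = (-7 + X)/(l + (-24 + (l + 0))) = (-7 + X)/(l + (-24 + l)) = (-7 + X)/(-24 + 2*l))
140 + f(1, 8)*45 = 140 + ((-7 + 1)/(2*(-12 + 8)))*45 = 140 + ((½)*(-6)/(-4))*45 = 140 + ((½)*(-¼)*(-6))*45 = 140 + (¾)*45 = 140 + 135/4 = 695/4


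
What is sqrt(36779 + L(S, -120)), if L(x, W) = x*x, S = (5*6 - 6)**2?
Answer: sqrt(368555) ≈ 607.09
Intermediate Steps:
S = 576 (S = (30 - 6)**2 = 24**2 = 576)
L(x, W) = x**2
sqrt(36779 + L(S, -120)) = sqrt(36779 + 576**2) = sqrt(36779 + 331776) = sqrt(368555)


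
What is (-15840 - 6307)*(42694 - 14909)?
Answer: -615354395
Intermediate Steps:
(-15840 - 6307)*(42694 - 14909) = -22147*27785 = -615354395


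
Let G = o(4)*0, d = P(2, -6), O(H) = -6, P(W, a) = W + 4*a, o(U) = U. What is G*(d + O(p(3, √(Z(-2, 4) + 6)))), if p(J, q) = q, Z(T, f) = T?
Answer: 0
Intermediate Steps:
d = -22 (d = 2 + 4*(-6) = 2 - 24 = -22)
G = 0 (G = 4*0 = 0)
G*(d + O(p(3, √(Z(-2, 4) + 6)))) = 0*(-22 - 6) = 0*(-28) = 0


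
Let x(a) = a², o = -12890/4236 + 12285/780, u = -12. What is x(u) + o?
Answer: 663811/4236 ≈ 156.71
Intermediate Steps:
o = 53827/4236 (o = -12890*1/4236 + 12285*(1/780) = -6445/2118 + 63/4 = 53827/4236 ≈ 12.707)
x(u) + o = (-12)² + 53827/4236 = 144 + 53827/4236 = 663811/4236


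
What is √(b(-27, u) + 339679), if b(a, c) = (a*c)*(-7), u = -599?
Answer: 2*√56617 ≈ 475.89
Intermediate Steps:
b(a, c) = -7*a*c
√(b(-27, u) + 339679) = √(-7*(-27)*(-599) + 339679) = √(-113211 + 339679) = √226468 = 2*√56617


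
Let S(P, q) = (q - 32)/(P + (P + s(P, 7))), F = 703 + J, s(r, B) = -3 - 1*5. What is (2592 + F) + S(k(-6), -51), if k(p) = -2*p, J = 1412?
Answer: 75229/16 ≈ 4701.8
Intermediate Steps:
s(r, B) = -8 (s(r, B) = -3 - 5 = -8)
F = 2115 (F = 703 + 1412 = 2115)
S(P, q) = (-32 + q)/(-8 + 2*P) (S(P, q) = (q - 32)/(P + (P - 8)) = (-32 + q)/(P + (-8 + P)) = (-32 + q)/(-8 + 2*P))
(2592 + F) + S(k(-6), -51) = (2592 + 2115) + (-32 - 51)/(2*(-4 - 2*(-6))) = 4707 + (1/2)*(-83)/(-4 + 12) = 4707 + (1/2)*(-83)/8 = 4707 + (1/2)*(1/8)*(-83) = 4707 - 83/16 = 75229/16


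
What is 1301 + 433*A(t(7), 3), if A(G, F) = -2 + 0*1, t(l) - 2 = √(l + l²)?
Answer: 435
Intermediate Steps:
t(l) = 2 + √(l + l²)
A(G, F) = -2 (A(G, F) = -2 + 0 = -2)
1301 + 433*A(t(7), 3) = 1301 + 433*(-2) = 1301 - 866 = 435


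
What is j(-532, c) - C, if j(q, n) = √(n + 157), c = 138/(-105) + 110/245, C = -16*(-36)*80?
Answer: -46080 + √191265/35 ≈ -46068.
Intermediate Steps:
C = 46080 (C = 576*80 = 46080)
c = -212/245 (c = 138*(-1/105) + 110*(1/245) = -46/35 + 22/49 = -212/245 ≈ -0.86531)
j(q, n) = √(157 + n)
j(-532, c) - C = √(157 - 212/245) - 1*46080 = √(38253/245) - 46080 = √191265/35 - 46080 = -46080 + √191265/35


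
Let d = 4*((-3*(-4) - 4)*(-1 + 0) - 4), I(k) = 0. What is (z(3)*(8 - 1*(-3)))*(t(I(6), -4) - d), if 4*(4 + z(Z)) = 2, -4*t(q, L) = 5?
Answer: -14399/8 ≈ -1799.9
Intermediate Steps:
t(q, L) = -5/4 (t(q, L) = -¼*5 = -5/4)
z(Z) = -7/2 (z(Z) = -4 + (¼)*2 = -4 + ½ = -7/2)
d = -48 (d = 4*((12 - 4)*(-1) - 4) = 4*(8*(-1) - 4) = 4*(-8 - 4) = 4*(-12) = -48)
(z(3)*(8 - 1*(-3)))*(t(I(6), -4) - d) = (-7*(8 - 1*(-3))/2)*(-5/4 - 1*(-48)) = (-7*(8 + 3)/2)*(-5/4 + 48) = -7/2*11*(187/4) = -77/2*187/4 = -14399/8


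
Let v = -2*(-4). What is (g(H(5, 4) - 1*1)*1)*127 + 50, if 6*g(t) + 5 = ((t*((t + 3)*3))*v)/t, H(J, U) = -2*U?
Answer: -18623/6 ≈ -3103.8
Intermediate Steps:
v = 8
g(t) = 67/6 + 4*t (g(t) = -⅚ + (((t*((t + 3)*3))*8)/t)/6 = -⅚ + (((t*((3 + t)*3))*8)/t)/6 = -⅚ + (((t*(9 + 3*t))*8)/t)/6 = -⅚ + ((8*t*(9 + 3*t))/t)/6 = -⅚ + (72 + 24*t)/6 = -⅚ + (12 + 4*t) = 67/6 + 4*t)
(g(H(5, 4) - 1*1)*1)*127 + 50 = ((67/6 + 4*(-2*4 - 1*1))*1)*127 + 50 = ((67/6 + 4*(-8 - 1))*1)*127 + 50 = ((67/6 + 4*(-9))*1)*127 + 50 = ((67/6 - 36)*1)*127 + 50 = -149/6*1*127 + 50 = -149/6*127 + 50 = -18923/6 + 50 = -18623/6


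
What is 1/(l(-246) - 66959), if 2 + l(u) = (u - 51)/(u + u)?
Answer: -164/10981505 ≈ -1.4934e-5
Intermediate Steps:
l(u) = -2 + (-51 + u)/(2*u) (l(u) = -2 + (u - 51)/(u + u) = -2 + (-51 + u)/((2*u)) = -2 + (-51 + u)*(1/(2*u)) = -2 + (-51 + u)/(2*u))
1/(l(-246) - 66959) = 1/((3/2)*(-17 - 1*(-246))/(-246) - 66959) = 1/((3/2)*(-1/246)*(-17 + 246) - 66959) = 1/((3/2)*(-1/246)*229 - 66959) = 1/(-229/164 - 66959) = 1/(-10981505/164) = -164/10981505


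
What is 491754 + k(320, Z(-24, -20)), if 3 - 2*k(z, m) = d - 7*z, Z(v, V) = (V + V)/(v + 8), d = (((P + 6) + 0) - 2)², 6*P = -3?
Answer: 3942955/8 ≈ 4.9287e+5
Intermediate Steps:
P = -½ (P = (⅙)*(-3) = -½ ≈ -0.50000)
d = 49/4 (d = (((-½ + 6) + 0) - 2)² = ((11/2 + 0) - 2)² = (11/2 - 2)² = (7/2)² = 49/4 ≈ 12.250)
Z(v, V) = 2*V/(8 + v) (Z(v, V) = (2*V)/(8 + v) = 2*V/(8 + v))
k(z, m) = -37/8 + 7*z/2 (k(z, m) = 3/2 - (49/4 - 7*z)/2 = 3/2 + (-49/8 + 7*z/2) = -37/8 + 7*z/2)
491754 + k(320, Z(-24, -20)) = 491754 + (-37/8 + (7/2)*320) = 491754 + (-37/8 + 1120) = 491754 + 8923/8 = 3942955/8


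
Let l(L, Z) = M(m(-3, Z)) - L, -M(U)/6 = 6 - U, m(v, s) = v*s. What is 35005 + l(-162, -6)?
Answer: 35239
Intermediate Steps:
m(v, s) = s*v
M(U) = -36 + 6*U (M(U) = -6*(6 - U) = -36 + 6*U)
l(L, Z) = -36 - L - 18*Z (l(L, Z) = (-36 + 6*(Z*(-3))) - L = (-36 + 6*(-3*Z)) - L = (-36 - 18*Z) - L = -36 - L - 18*Z)
35005 + l(-162, -6) = 35005 + (-36 - 1*(-162) - 18*(-6)) = 35005 + (-36 + 162 + 108) = 35005 + 234 = 35239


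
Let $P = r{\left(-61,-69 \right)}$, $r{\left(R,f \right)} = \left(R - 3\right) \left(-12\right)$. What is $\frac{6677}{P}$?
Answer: $\frac{6677}{768} \approx 8.694$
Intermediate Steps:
$r{\left(R,f \right)} = 36 - 12 R$ ($r{\left(R,f \right)} = \left(-3 + R\right) \left(-12\right) = 36 - 12 R$)
$P = 768$ ($P = 36 - -732 = 36 + 732 = 768$)
$\frac{6677}{P} = \frac{6677}{768}$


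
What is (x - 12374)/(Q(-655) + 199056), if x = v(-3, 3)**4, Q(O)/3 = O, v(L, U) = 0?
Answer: -12374/197091 ≈ -0.062783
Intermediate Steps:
Q(O) = 3*O
x = 0 (x = 0**4 = 0)
(x - 12374)/(Q(-655) + 199056) = (0 - 12374)/(3*(-655) + 199056) = -12374/(-1965 + 199056) = -12374/197091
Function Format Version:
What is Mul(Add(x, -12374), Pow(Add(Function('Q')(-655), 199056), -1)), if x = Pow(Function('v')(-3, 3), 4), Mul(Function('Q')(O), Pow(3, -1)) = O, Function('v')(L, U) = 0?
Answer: Rational(-12374, 197091) ≈ -0.062783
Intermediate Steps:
Function('Q')(O) = Mul(3, O)
x = 0 (x = Pow(0, 4) = 0)
Mul(Add(x, -12374), Pow(Add(Function('Q')(-655), 199056), -1)) = Mul(Add(0, -12374), Pow(Add(Mul(3, -655), 199056), -1)) = Mul(-12374, Pow(Add(-1965, 199056), -1)) = Mul(-12374, Pow(197091, -1)) = Mul(-12374, Rational(1, 197091)) = Rational(-12374, 197091)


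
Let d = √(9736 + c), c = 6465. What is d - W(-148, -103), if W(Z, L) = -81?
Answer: 81 + √16201 ≈ 208.28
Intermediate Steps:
d = √16201 (d = √(9736 + 6465) = √16201 ≈ 127.28)
d - W(-148, -103) = √16201 - 1*(-81) = √16201 + 81 = 81 + √16201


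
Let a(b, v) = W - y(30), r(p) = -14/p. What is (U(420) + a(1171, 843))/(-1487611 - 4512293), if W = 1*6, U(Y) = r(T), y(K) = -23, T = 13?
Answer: -121/25999584 ≈ -4.6539e-6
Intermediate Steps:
U(Y) = -14/13
W = 6
a(b, v) = 29 (a(b, v) = 6 - 1*(-23) = 6 + 23 = 29)
(U(420) + a(1171, 843))/(-1487611 - 4512293) = (-14/13 + 29)/(-1487611 - 4512293) = (363/13)/(-5999904) = (363/13)*(-1/5999904) = -121/25999584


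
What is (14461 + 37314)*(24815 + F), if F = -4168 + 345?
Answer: 1086860800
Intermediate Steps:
F = -3823
(14461 + 37314)*(24815 + F) = (14461 + 37314)*(24815 - 3823) = 51775*20992 = 1086860800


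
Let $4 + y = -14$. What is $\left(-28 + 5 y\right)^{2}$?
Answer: $13924$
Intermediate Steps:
$y = -18$ ($y = -4 - 14 = -18$)
$\left(-28 + 5 y\right)^{2} = \left(-28 + 5 \left(-18\right)\right)^{2} = \left(-28 - 90\right)^{2} = \left(-118\right)^{2} = 13924$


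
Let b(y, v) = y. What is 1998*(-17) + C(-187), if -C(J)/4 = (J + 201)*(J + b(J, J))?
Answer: -13022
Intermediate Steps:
C(J) = -8*J*(201 + J) (C(J) = -4*(J + 201)*(J + J) = -4*(201 + J)*2*J = -8*J*(201 + J))
1998*(-17) + C(-187) = 1998*(-17) + 8*(-187)*(-201 - 1*(-187)) = -33966 + 8*(-187)*(-201 + 187) = -33966 + 8*(-187)*(-14) = -33966 + 20944 = -13022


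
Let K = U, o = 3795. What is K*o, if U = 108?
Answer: 409860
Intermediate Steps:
K = 108
K*o = 108*3795 = 409860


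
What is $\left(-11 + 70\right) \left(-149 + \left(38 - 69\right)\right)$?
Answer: $-10620$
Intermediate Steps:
$\left(-11 + 70\right) \left(-149 + \left(38 - 69\right)\right) = 59 \left(-149 - 31\right) = 59 \left(-180\right) = -10620$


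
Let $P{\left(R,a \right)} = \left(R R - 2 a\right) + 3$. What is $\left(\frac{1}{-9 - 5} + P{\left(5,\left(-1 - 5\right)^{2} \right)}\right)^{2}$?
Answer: $\frac{380689}{196} \approx 1942.3$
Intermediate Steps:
$P{\left(R,a \right)} = 3 + R^{2} - 2 a$ ($P{\left(R,a \right)} = \left(R^{2} - 2 a\right) + 3 = 3 + R^{2} - 2 a$)
$\left(\frac{1}{-9 - 5} + P{\left(5,\left(-1 - 5\right)^{2} \right)}\right)^{2} = \left(\frac{1}{-9 - 5} + \left(3 + 5^{2} - 2 \left(-1 - 5\right)^{2}\right)\right)^{2} = \left(\frac{1}{-14} + \left(3 + 25 - 2 \left(-1 - 5\right)^{2}\right)\right)^{2} = \left(- \frac{1}{14} + \left(3 + 25 - 2 \left(-6\right)^{2}\right)\right)^{2} = \left(- \frac{1}{14} + \left(3 + 25 - 72\right)\right)^{2} = \left(- \frac{1}{14} - 44\right)^{2} = \left(- \frac{617}{14}\right)^{2} = \frac{380689}{196}$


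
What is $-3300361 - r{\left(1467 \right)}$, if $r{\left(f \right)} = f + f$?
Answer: $-3303295$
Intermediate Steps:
$r{\left(f \right)} = 2 f$
$-3300361 - r{\left(1467 \right)} = -3300361 - 2 \cdot 1467 = -3300361 - 2934 = -3303295$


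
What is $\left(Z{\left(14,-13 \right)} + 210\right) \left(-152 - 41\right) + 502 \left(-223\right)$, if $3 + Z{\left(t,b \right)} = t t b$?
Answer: $339867$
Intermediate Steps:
$Z{\left(t,b \right)} = -3 + b t^{2}$ ($Z{\left(t,b \right)} = -3 + t t b = -3 + t^{2} b = -3 + b t^{2}$)
$\left(Z{\left(14,-13 \right)} + 210\right) \left(-152 - 41\right) + 502 \left(-223\right) = \left(\left(-3 - 13 \cdot 14^{2}\right) + 210\right) \left(-152 - 41\right) + 502 \left(-223\right) = \left(\left(-3 - 2548\right) + 210\right) \left(-193\right) - 111946 = \left(-2551 + 210\right) \left(-193\right) - 111946 = \left(-2341\right) \left(-193\right) - 111946 = 451813 - 111946 = 339867$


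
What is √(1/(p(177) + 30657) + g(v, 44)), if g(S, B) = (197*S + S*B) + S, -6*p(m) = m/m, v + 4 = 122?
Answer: √966172028635082/183941 ≈ 168.99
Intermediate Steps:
v = 118 (v = -4 + 122 = 118)
p(m) = -⅙ (p(m) = -m/(6*m) = -⅙*1 = -⅙)
g(S, B) = 198*S + B*S (g(S, B) = (197*S + B*S) + S = 198*S + B*S)
√(1/(p(177) + 30657) + g(v, 44)) = √(1/(-⅙ + 30657) + 118*(198 + 44)) = √(1/(183941/6) + 118*242) = √(6/183941 + 28556) = √(5252619202/183941) = √966172028635082/183941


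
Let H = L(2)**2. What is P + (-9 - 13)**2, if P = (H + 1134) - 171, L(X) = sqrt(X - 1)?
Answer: 1448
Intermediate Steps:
L(X) = sqrt(-1 + X)
H = 1 (H = (sqrt(-1 + 2))**2 = (sqrt(1))**2 = 1**2 = 1)
P = 964 (P = (1 + 1134) - 171 = 1135 - 171 = 964)
P + (-9 - 13)**2 = 964 + (-9 - 13)**2 = 964 + (-22)**2 = 964 + 484 = 1448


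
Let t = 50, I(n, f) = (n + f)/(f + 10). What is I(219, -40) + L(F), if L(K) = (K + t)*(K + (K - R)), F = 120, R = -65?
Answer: 1555321/30 ≈ 51844.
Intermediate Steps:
I(n, f) = (f + n)/(10 + f)
L(K) = (50 + K)*(65 + 2*K) (L(K) = (K + 50)*(K + (K - 1*(-65))) = (50 + K)*(K + (K + 65)) = (50 + K)*(K + (65 + K)) = (50 + K)*(65 + 2*K))
I(219, -40) + L(F) = (-40 + 219)/(10 - 40) + (3250 + 2*120**2 + 165*120) = 179/(-30) + (3250 + 2*14400 + 19800) = -1/30*179 + (3250 + 28800 + 19800) = -179/30 + 51850 = 1555321/30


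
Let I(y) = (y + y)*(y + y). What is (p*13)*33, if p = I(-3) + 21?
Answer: 24453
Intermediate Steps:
I(y) = 4*y² (I(y) = (2*y)*(2*y) = 4*y²)
p = 57 (p = 4*(-3)² + 21 = 4*9 + 21 = 36 + 21 = 57)
(p*13)*33 = (57*13)*33 = 741*33 = 24453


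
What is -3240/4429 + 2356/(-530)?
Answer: -6075962/1173685 ≈ -5.1768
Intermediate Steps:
-3240/4429 + 2356/(-530) = -3240*1/4429 + 2356*(-1/530) = -3240/4429 - 1178/265 = -6075962/1173685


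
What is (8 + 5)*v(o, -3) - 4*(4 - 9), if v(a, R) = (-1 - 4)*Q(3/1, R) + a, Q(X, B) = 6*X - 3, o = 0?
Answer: -955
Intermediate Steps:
Q(X, B) = -3 + 6*X
v(a, R) = -75 + a (v(a, R) = (-1 - 4)*(-3 + 6*(3/1)) + a = -5*(-3 + 6*(3*1)) + a = -5*(-3 + 6*3) + a = -5*(-3 + 18) + a = -5*15 + a = -75 + a)
(8 + 5)*v(o, -3) - 4*(4 - 9) = (8 + 5)*(-75 + 0) - 4*(4 - 9) = 13*(-75) - 4*(-5) = -975 - 1*(-20) = -975 + 20 = -955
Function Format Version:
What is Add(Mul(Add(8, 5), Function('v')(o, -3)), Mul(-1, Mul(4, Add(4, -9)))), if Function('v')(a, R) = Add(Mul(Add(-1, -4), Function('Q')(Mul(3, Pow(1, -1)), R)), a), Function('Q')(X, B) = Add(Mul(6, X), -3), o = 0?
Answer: -955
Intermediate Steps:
Function('Q')(X, B) = Add(-3, Mul(6, X))
Function('v')(a, R) = Add(-75, a) (Function('v')(a, R) = Add(Mul(Add(-1, -4), Add(-3, Mul(6, Mul(3, Pow(1, -1))))), a) = Add(Mul(-5, Add(-3, Mul(6, Mul(3, 1)))), a) = Add(Mul(-5, Add(-3, Mul(6, 3))), a) = Add(Mul(-5, Add(-3, 18)), a) = Add(Mul(-5, 15), a) = Add(-75, a))
Add(Mul(Add(8, 5), Function('v')(o, -3)), Mul(-1, Mul(4, Add(4, -9)))) = Add(Mul(Add(8, 5), Add(-75, 0)), Mul(-1, Mul(4, Add(4, -9)))) = Add(Mul(13, -75), Mul(-1, Mul(4, -5))) = Add(-975, Mul(-1, -20)) = Add(-975, 20) = -955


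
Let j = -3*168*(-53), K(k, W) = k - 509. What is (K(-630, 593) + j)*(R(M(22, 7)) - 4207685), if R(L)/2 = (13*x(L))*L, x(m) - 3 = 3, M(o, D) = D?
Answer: -107575202789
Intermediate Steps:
x(m) = 6 (x(m) = 3 + 3 = 6)
K(k, W) = -509 + k
R(L) = 156*L (R(L) = 2*((13*6)*L) = 2*(78*L) = 156*L)
j = 26712 (j = -504*(-53) = 26712)
(K(-630, 593) + j)*(R(M(22, 7)) - 4207685) = ((-509 - 630) + 26712)*(156*7 - 4207685) = (-1139 + 26712)*(1092 - 4207685) = 25573*(-4206593) = -107575202789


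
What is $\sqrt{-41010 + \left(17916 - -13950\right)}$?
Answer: $6 i \sqrt{254} \approx 95.624 i$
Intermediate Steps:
$\sqrt{-41010 + \left(17916 - -13950\right)} = \sqrt{-41010 + \left(17916 + 13950\right)} = \sqrt{-41010 + 31866} = \sqrt{-9144} = 6 i \sqrt{254}$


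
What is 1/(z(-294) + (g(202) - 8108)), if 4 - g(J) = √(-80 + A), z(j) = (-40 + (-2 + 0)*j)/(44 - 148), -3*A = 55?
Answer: -16445598/133361981263 + 676*I*√885/133361981263 ≈ -0.00012332 + 1.5079e-7*I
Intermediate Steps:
A = -55/3 (A = -⅓*55 = -55/3 ≈ -18.333)
z(j) = 5/13 + j/52 (z(j) = (-40 - 2*j)/(-104) = (-40 - 2*j)*(-1/104) = 5/13 + j/52)
g(J) = 4 - I*√885/3 (g(J) = 4 - √(-80 - 55/3) = 4 - √(-295/3) = 4 - I*√885/3)
1/(z(-294) + (g(202) - 8108)) = 1/((5/13 + (1/52)*(-294)) + ((4 - I*√885/3) - 8108)) = 1/((5/13 - 147/26) + (-8104 - I*√885/3)) = 1/(-137/26 + (-8104 - I*√885/3)) = 1/(-210841/26 - I*√885/3)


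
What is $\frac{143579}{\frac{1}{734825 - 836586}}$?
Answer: $-14610742619$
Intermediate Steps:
$\frac{143579}{\frac{1}{734825 - 836586}} = \frac{143579}{\frac{1}{-101761}} = \frac{143579}{- \frac{1}{101761}} = 143579 \left(-101761\right) = -14610742619$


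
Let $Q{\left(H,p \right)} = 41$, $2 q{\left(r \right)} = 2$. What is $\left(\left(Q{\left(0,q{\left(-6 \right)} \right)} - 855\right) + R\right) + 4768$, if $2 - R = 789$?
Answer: $3167$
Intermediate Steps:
$q{\left(r \right)} = 1$ ($q{\left(r \right)} = \frac{1}{2} \cdot 2 = 1$)
$R = -787$ ($R = 2 - 789 = -787$)
$\left(\left(Q{\left(0,q{\left(-6 \right)} \right)} - 855\right) + R\right) + 4768 = \left(\left(41 - 855\right) - 787\right) + 4768 = \left(-814 - 787\right) + 4768 = -1601 + 4768 = 3167$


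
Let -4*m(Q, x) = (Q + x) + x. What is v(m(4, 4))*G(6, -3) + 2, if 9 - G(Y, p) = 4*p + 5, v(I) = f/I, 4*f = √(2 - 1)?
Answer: ⅔ ≈ 0.66667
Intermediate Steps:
m(Q, x) = -x/2 - Q/4 (m(Q, x) = -((Q + x) + x)/4 = -(Q + 2*x)/4 = -x/2 - Q/4)
f = ¼ (f = √(2 - 1)/4 = √1/4 = (¼)*1 = ¼ ≈ 0.25000)
v(I) = 1/(4*I)
G(Y, p) = 4 - 4*p (G(Y, p) = 9 - (4*p + 5) = 9 - (5 + 4*p) = 9 + (-5 - 4*p) = 4 - 4*p)
v(m(4, 4))*G(6, -3) + 2 = (1/(4*(-½*4 - ¼*4)))*(4 - 4*(-3)) + 2 = (1/(4*(-2 - 1)))*(4 + 12) + 2 = ((¼)/(-3))*16 + 2 = ((¼)*(-⅓))*16 + 2 = -1/12*16 + 2 = -4/3 + 2 = ⅔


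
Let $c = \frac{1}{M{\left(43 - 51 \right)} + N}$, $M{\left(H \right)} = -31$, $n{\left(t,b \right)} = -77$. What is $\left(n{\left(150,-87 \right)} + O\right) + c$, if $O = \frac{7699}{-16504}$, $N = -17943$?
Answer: $- \frac{11489950661}{148321448} \approx -77.467$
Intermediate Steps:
$c = - \frac{1}{17974}$ ($c = \frac{1}{-31 - 17943} = \frac{1}{-17974} = - \frac{1}{17974} \approx -5.5636 \cdot 10^{-5}$)
$O = - \frac{7699}{16504}$ ($O = 7699 \left(- \frac{1}{16504}\right) = - \frac{7699}{16504} \approx -0.46649$)
$\left(n{\left(150,-87 \right)} + O\right) + c = \left(-77 - \frac{7699}{16504}\right) - \frac{1}{17974} = - \frac{1278507}{16504} - \frac{1}{17974} = - \frac{11489950661}{148321448}$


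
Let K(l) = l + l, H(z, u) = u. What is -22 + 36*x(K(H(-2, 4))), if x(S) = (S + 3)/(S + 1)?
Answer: 22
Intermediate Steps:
K(l) = 2*l
x(S) = (3 + S)/(1 + S)
-22 + 36*x(K(H(-2, 4))) = -22 + 36*((3 + 2*4)/(1 + 2*4)) = -22 + 36*((3 + 8)/(1 + 8)) = -22 + 36*(11/9) = -22 + 44 = 22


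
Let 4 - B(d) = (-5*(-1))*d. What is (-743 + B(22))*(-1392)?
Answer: 1181808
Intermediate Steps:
B(d) = 4 - 5*d (B(d) = 4 - (-5*(-1))*d = 4 - 5*d)
(-743 + B(22))*(-1392) = (-743 + (4 - 5*22))*(-1392) = (-743 + (4 - 110))*(-1392) = (-743 - 106)*(-1392) = -849*(-1392) = 1181808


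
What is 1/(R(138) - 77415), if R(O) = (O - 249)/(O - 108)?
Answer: -10/774187 ≈ -1.2917e-5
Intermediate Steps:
R(O) = (-249 + O)/(-108 + O)
1/(R(138) - 77415) = 1/((-249 + 138)/(-108 + 138) - 77415) = 1/(-111/30 - 77415) = 1/((1/30)*(-111) - 77415) = 1/(-37/10 - 77415) = 1/(-774187/10) = -10/774187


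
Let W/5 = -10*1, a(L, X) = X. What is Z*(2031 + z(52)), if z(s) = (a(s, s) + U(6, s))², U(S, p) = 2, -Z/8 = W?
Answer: 1978800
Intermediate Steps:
W = -50 (W = 5*(-10*1) = 5*(-10) = -50)
Z = 400 (Z = -8*(-50) = 400)
z(s) = (2 + s)² (z(s) = (s + 2)² = (2 + s)²)
Z*(2031 + z(52)) = 400*(2031 + (2 + 52)²) = 400*(2031 + 54²) = 400*(2031 + 2916) = 400*4947 = 1978800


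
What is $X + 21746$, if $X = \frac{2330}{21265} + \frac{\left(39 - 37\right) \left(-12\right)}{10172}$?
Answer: $\frac{235192391254}{10815379} \approx 21746.0$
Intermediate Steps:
$X = \frac{1159520}{10815379}$ ($X = 2330 \cdot \frac{1}{21265} + 2 \left(-12\right) \frac{1}{10172} = \frac{466}{4253} - \frac{6}{2543} = \frac{1159520}{10815379} \approx 0.10721$)
$X + 21746 = \frac{1159520}{10815379} + 21746 = \frac{235192391254}{10815379}$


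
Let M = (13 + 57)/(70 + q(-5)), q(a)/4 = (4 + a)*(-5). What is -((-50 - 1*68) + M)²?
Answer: -1113025/81 ≈ -13741.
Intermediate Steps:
q(a) = -80 - 20*a (q(a) = 4*((4 + a)*(-5)) = 4*(-20 - 5*a) = -80 - 20*a)
M = 7/9 (M = (13 + 57)/(70 + (-80 - 20*(-5))) = 70/(70 + (-80 + 100)) = 70/(70 + 20) = 70/90 = 70*(1/90) = 7/9 ≈ 0.77778)
-((-50 - 1*68) + M)² = -((-50 - 1*68) + 7/9)² = -((-50 - 68) + 7/9)² = -(-118 + 7/9)² = -(-1055/9)² = -1*1113025/81 = -1113025/81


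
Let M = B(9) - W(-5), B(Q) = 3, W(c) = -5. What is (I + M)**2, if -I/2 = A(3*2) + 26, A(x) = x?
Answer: 3136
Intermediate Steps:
I = -64 (I = -2*(3*2 + 26) = -2*(6 + 26) = -2*32 = -64)
M = 8 (M = 3 - 1*(-5) = 3 + 5 = 8)
(I + M)**2 = (-64 + 8)**2 = (-56)**2 = 3136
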